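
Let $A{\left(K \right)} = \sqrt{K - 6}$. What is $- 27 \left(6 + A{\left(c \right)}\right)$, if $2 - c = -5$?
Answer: $-189$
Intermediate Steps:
$c = 7$ ($c = 2 - -5 = 2 + 5 = 7$)
$A{\left(K \right)} = \sqrt{-6 + K}$
$- 27 \left(6 + A{\left(c \right)}\right) = - 27 \left(6 + \sqrt{-6 + 7}\right) = - 27 \left(6 + \sqrt{1}\right) = - 27 \left(6 + 1\right) = \left(-27\right) 7 = -189$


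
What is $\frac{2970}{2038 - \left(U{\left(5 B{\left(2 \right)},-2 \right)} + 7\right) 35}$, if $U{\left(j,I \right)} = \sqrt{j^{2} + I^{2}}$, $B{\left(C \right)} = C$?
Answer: $\frac{5325210}{3087449} + \frac{207900 \sqrt{26}}{3087449} \approx 2.0681$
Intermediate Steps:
$U{\left(j,I \right)} = \sqrt{I^{2} + j^{2}}$
$\frac{2970}{2038 - \left(U{\left(5 B{\left(2 \right)},-2 \right)} + 7\right) 35} = \frac{2970}{2038 - \left(\sqrt{\left(-2\right)^{2} + \left(5 \cdot 2\right)^{2}} + 7\right) 35} = \frac{2970}{2038 - \left(\sqrt{4 + 10^{2}} + 7\right) 35} = \frac{2970}{2038 - \left(\sqrt{4 + 100} + 7\right) 35} = \frac{2970}{2038 - \left(\sqrt{104} + 7\right) 35} = \frac{2970}{2038 - \left(2 \sqrt{26} + 7\right) 35} = \frac{2970}{2038 - \left(7 + 2 \sqrt{26}\right) 35} = \frac{2970}{2038 - \left(245 + 70 \sqrt{26}\right)} = \frac{2970}{1793 - 70 \sqrt{26}}$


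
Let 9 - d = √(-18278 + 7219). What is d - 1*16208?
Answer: -16199 - I*√11059 ≈ -16199.0 - 105.16*I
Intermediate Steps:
d = 9 - I*√11059 (d = 9 - √(-18278 + 7219) = 9 - √(-11059) = 9 - I*√11059 ≈ 9.0 - 105.16*I)
d - 1*16208 = (9 - I*√11059) - 1*16208 = (9 - I*√11059) - 16208 = -16199 - I*√11059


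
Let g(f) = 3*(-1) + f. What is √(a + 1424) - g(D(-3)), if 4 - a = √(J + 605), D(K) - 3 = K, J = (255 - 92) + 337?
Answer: 3 + √(1428 - √1105) ≈ 40.346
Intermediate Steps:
J = 500 (J = 163 + 337 = 500)
D(K) = 3 + K
g(f) = -3 + f
a = 4 - √1105 (a = 4 - √(500 + 605) = 4 - √1105 ≈ -29.242)
√(a + 1424) - g(D(-3)) = √((4 - √1105) + 1424) - (-3 + (3 - 3)) = √(1428 - √1105) - (-3 + 0) = √(1428 - √1105) - 1*(-3) = √(1428 - √1105) + 3 = 3 + √(1428 - √1105)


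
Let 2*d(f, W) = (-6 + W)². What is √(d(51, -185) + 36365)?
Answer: √218422/2 ≈ 233.68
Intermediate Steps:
d(f, W) = (-6 + W)²/2
√(d(51, -185) + 36365) = √((-6 - 185)²/2 + 36365) = √((½)*(-191)² + 36365) = √((½)*36481 + 36365) = √(36481/2 + 36365) = √(109211/2) = √218422/2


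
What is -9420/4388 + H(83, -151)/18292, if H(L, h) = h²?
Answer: -18064963/20066324 ≈ -0.90026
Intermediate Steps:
-9420/4388 + H(83, -151)/18292 = -9420/4388 + (-151)²/18292 = -9420*1/4388 + 22801*(1/18292) = -2355/1097 + 22801/18292 = -18064963/20066324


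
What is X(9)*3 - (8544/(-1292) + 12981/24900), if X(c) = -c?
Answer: -56053121/2680900 ≈ -20.908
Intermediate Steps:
X(9)*3 - (8544/(-1292) + 12981/24900) = -1*9*3 - (8544/(-1292) + 12981/24900) = -9*3 - (8544*(-1/1292) + 12981*(1/24900)) = -27 - (-2136/323 + 4327/8300) = -27 - 1*(-16331179/2680900) = -27 + 16331179/2680900 = -56053121/2680900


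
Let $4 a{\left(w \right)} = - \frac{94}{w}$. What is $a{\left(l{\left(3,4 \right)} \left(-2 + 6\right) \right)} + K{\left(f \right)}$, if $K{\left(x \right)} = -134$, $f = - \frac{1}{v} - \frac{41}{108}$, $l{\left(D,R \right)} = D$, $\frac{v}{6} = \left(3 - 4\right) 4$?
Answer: $- \frac{3263}{24} \approx -135.96$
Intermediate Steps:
$v = -24$ ($v = 6 \left(3 - 4\right) 4 = 6 \left(\left(-1\right) 4\right) = 6 \left(-4\right) = -24$)
$a{\left(w \right)} = - \frac{47}{2 w}$ ($a{\left(w \right)} = \frac{\left(-94\right) \frac{1}{w}}{4} = - \frac{47}{2 w}$)
$f = - \frac{73}{216}$ ($f = - \frac{1}{-24} - \frac{41}{108} = \left(-1\right) \left(- \frac{1}{24}\right) - \frac{41}{108} = \frac{1}{24} - \frac{41}{108} = - \frac{73}{216} \approx -0.33796$)
$a{\left(l{\left(3,4 \right)} \left(-2 + 6\right) \right)} + K{\left(f \right)} = - \frac{47}{2 \cdot 3 \left(-2 + 6\right)} - 134 = - \frac{47}{2 \cdot 3 \cdot 4} - 134 = - \frac{47}{2 \cdot 12} - 134 = \left(- \frac{47}{2}\right) \frac{1}{12} - 134 = - \frac{47}{24} - 134 = - \frac{3263}{24}$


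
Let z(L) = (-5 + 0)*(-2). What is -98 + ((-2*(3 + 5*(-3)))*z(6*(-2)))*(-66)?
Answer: -15938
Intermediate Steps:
z(L) = 10 (z(L) = -5*(-2) = 10)
-98 + ((-2*(3 + 5*(-3)))*z(6*(-2)))*(-66) = -98 + (-2*(3 + 5*(-3))*10)*(-66) = -98 + (-2*(3 - 15)*10)*(-66) = -98 + (-2*(-12)*10)*(-66) = -98 + (24*10)*(-66) = -98 + 240*(-66) = -98 - 15840 = -15938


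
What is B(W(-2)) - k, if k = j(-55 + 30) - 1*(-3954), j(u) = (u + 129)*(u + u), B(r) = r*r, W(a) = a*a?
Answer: 1262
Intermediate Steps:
W(a) = a²
B(r) = r²
j(u) = 2*u*(129 + u) (j(u) = (129 + u)*(2*u) = 2*u*(129 + u))
k = -1246 (k = 2*(-55 + 30)*(129 + (-55 + 30)) - 1*(-3954) = 2*(-25)*(129 - 25) + 3954 = 2*(-25)*104 + 3954 = -5200 + 3954 = -1246)
B(W(-2)) - k = ((-2)²)² - 1*(-1246) = 4² + 1246 = 16 + 1246 = 1262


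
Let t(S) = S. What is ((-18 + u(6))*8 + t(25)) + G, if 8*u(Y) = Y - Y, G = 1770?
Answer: 1651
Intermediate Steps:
u(Y) = 0 (u(Y) = (Y - Y)/8 = (⅛)*0 = 0)
((-18 + u(6))*8 + t(25)) + G = ((-18 + 0)*8 + 25) + 1770 = (-18*8 + 25) + 1770 = (-144 + 25) + 1770 = -119 + 1770 = 1651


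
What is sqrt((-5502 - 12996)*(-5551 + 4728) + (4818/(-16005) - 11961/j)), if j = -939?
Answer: sqrt(350830318245312935)/151805 ≈ 3901.8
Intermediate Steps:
sqrt((-5502 - 12996)*(-5551 + 4728) + (4818/(-16005) - 11961/j)) = sqrt((-5502 - 12996)*(-5551 + 4728) + (4818/(-16005) - 11961/(-939))) = sqrt(-18498*(-823) + (4818*(-1/16005) - 11961*(-1/939))) = sqrt(15223854 + (-146/485 + 3987/313)) = sqrt(15223854 + 1887997/151805) = sqrt(2311059044467/151805) = sqrt(350830318245312935)/151805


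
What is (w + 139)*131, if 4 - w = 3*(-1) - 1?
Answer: 19257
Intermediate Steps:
w = 8 (w = 4 - (3*(-1) - 1) = 4 - (-3 - 1) = 4 - 1*(-4) = 4 + 4 = 8)
(w + 139)*131 = (8 + 139)*131 = 147*131 = 19257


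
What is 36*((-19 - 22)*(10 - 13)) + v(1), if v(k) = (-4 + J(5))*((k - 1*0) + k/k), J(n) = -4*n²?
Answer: 4220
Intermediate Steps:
v(k) = -104 - 104*k (v(k) = (-4 - 4*5²)*((k - 1*0) + k/k) = (-4 - 4*25)*((k + 0) + 1) = (-4 - 100)*(k + 1) = -104*(1 + k) = -104 - 104*k)
36*((-19 - 22)*(10 - 13)) + v(1) = 36*((-19 - 22)*(10 - 13)) + (-104 - 104*1) = 36*(-41*(-3)) + (-104 - 104) = 36*123 - 208 = 4428 - 208 = 4220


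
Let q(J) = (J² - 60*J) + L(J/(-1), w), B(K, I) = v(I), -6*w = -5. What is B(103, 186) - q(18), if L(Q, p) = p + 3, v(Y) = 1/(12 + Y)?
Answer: 74465/99 ≈ 752.17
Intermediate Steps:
w = ⅚ (w = -⅙*(-5) = ⅚ ≈ 0.83333)
L(Q, p) = 3 + p
B(K, I) = 1/(12 + I)
q(J) = 23/6 + J² - 60*J (q(J) = (J² - 60*J) + (3 + ⅚) = (J² - 60*J) + 23/6 = 23/6 + J² - 60*J)
B(103, 186) - q(18) = 1/(12 + 186) - (23/6 + 18² - 60*18) = 1/198 - (23/6 + 324 - 1080) = 1/198 - 1*(-4513/6) = 1/198 + 4513/6 = 74465/99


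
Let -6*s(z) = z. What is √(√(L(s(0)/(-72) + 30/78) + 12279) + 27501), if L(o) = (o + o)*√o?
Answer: √(4647669 + 13*√(2075151 + 10*√65))/13 ≈ 166.17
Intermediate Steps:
s(z) = -z/6
L(o) = 2*o^(3/2) (L(o) = (2*o)*√o = 2*o^(3/2))
√(√(L(s(0)/(-72) + 30/78) + 12279) + 27501) = √(√(2*(-⅙*0/(-72) + 30/78)^(3/2) + 12279) + 27501) = √(√(2*(0*(-1/72) + 30*(1/78))^(3/2) + 12279) + 27501) = √(√(2*(0 + 5/13)^(3/2) + 12279) + 27501) = √(√(2*(5/13)^(3/2) + 12279) + 27501) = √(√(2*(5*√65/169) + 12279) + 27501) = √(√(10*√65/169 + 12279) + 27501) = √(√(12279 + 10*√65/169) + 27501) = √(27501 + √(12279 + 10*√65/169))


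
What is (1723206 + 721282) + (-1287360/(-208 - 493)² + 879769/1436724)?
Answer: 1725825714084051841/706007610324 ≈ 2.4445e+6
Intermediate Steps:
(1723206 + 721282) + (-1287360/(-208 - 493)² + 879769/1436724) = 2444488 + (-1287360/((-701)²) + 879769*(1/1436724)) = 2444488 + (-1287360/491401 + 879769/1436724) = 2444488 - 1417261642271/706007610324 = 1725825714084051841/706007610324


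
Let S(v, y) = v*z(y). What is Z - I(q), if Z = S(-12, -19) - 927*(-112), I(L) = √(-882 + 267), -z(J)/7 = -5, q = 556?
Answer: 103404 - I*√615 ≈ 1.034e+5 - 24.799*I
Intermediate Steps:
z(J) = 35 (z(J) = -7*(-5) = 35)
S(v, y) = 35*v (S(v, y) = v*35 = 35*v)
I(L) = I*√615 (I(L) = √(-615) = I*√615)
Z = 103404 (Z = 35*(-12) - 927*(-112) = -420 + 103824 = 103404)
Z - I(q) = 103404 - I*√615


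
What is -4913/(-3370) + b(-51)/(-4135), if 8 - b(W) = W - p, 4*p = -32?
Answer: 4028677/2786990 ≈ 1.4455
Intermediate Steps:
p = -8 (p = (¼)*(-32) = -8)
b(W) = -W (b(W) = 8 - (W - 1*(-8)) = 8 - (W + 8) = 8 - (8 + W) = 8 + (-8 - W) = -W)
-4913/(-3370) + b(-51)/(-4135) = -4913/(-3370) - 1*(-51)/(-4135) = -4913*(-1/3370) + 51*(-1/4135) = 4913/3370 - 51/4135 = 4028677/2786990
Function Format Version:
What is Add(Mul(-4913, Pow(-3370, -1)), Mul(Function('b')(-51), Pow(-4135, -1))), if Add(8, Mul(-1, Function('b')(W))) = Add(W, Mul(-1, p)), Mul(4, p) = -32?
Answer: Rational(4028677, 2786990) ≈ 1.4455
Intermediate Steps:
p = -8 (p = Mul(Rational(1, 4), -32) = -8)
Function('b')(W) = Mul(-1, W) (Function('b')(W) = Add(8, Mul(-1, Add(W, Mul(-1, -8)))) = Add(8, Mul(-1, Add(W, 8))) = Add(8, Mul(-1, Add(8, W))) = Add(8, Add(-8, Mul(-1, W))) = Mul(-1, W))
Add(Mul(-4913, Pow(-3370, -1)), Mul(Function('b')(-51), Pow(-4135, -1))) = Add(Mul(-4913, Pow(-3370, -1)), Mul(Mul(-1, -51), Pow(-4135, -1))) = Add(Mul(-4913, Rational(-1, 3370)), Mul(51, Rational(-1, 4135))) = Add(Rational(4913, 3370), Rational(-51, 4135)) = Rational(4028677, 2786990)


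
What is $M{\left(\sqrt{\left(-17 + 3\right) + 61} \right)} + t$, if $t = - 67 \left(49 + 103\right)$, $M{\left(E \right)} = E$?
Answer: $-10184 + \sqrt{47} \approx -10177.0$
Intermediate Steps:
$t = -10184$ ($t = \left(-67\right) 152 = -10184$)
$M{\left(\sqrt{\left(-17 + 3\right) + 61} \right)} + t = \sqrt{\left(-17 + 3\right) + 61} - 10184 = \sqrt{-14 + 61} - 10184 = \sqrt{47} - 10184 = -10184 + \sqrt{47}$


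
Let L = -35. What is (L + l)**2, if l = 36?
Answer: 1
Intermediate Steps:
(L + l)**2 = (-35 + 36)**2 = 1**2 = 1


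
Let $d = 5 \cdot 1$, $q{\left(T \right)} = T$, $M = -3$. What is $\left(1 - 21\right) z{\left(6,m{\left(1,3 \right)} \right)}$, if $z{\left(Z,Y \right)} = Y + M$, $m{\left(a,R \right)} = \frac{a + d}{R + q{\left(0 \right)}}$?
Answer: $20$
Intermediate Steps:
$d = 5$
$m{\left(a,R \right)} = \frac{5 + a}{R}$ ($m{\left(a,R \right)} = \frac{a + 5}{R + 0} = \frac{5 + a}{R}$)
$z{\left(Z,Y \right)} = -3 + Y$ ($z{\left(Z,Y \right)} = Y - 3 = -3 + Y$)
$\left(1 - 21\right) z{\left(6,m{\left(1,3 \right)} \right)} = \left(1 - 21\right) \left(-3 + \frac{5 + 1}{3}\right) = - 20 \left(-3 + \frac{1}{3} \cdot 6\right) = - 20 \left(-3 + 2\right) = \left(-20\right) \left(-1\right) = 20$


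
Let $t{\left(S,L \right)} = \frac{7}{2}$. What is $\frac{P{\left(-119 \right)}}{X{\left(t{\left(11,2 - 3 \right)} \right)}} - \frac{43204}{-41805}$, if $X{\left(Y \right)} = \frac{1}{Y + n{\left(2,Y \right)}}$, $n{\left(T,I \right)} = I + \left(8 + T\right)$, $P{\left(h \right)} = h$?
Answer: $- \frac{84528311}{41805} \approx -2022.0$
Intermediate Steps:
$n{\left(T,I \right)} = 8 + I + T$
$t{\left(S,L \right)} = \frac{7}{2}$ ($t{\left(S,L \right)} = 7 \cdot \frac{1}{2} = \frac{7}{2}$)
$X{\left(Y \right)} = \frac{1}{10 + 2 Y}$ ($X{\left(Y \right)} = \frac{1}{Y + \left(8 + Y + 2\right)} = \frac{1}{Y + \left(10 + Y\right)} = \frac{1}{10 + 2 Y}$)
$\frac{P{\left(-119 \right)}}{X{\left(t{\left(11,2 - 3 \right)} \right)}} - \frac{43204}{-41805} = - \frac{119}{\frac{1}{2} \frac{1}{5 + \frac{7}{2}}} - \frac{43204}{-41805} = - \frac{119}{\frac{1}{2} \frac{1}{\frac{17}{2}}} - - \frac{43204}{41805} = - \frac{119}{\frac{1}{2} \cdot \frac{2}{17}} + \frac{43204}{41805} = - 119 \frac{1}{\frac{1}{17}} + \frac{43204}{41805} = \left(-119\right) 17 + \frac{43204}{41805} = -2023 + \frac{43204}{41805} = - \frac{84528311}{41805}$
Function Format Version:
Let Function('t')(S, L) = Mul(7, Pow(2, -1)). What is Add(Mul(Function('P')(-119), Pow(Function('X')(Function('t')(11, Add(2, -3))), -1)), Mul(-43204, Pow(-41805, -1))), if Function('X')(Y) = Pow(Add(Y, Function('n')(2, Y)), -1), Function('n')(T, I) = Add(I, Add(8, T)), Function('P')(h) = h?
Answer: Rational(-84528311, 41805) ≈ -2022.0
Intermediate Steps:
Function('n')(T, I) = Add(8, I, T)
Function('t')(S, L) = Rational(7, 2) (Function('t')(S, L) = Mul(7, Rational(1, 2)) = Rational(7, 2))
Function('X')(Y) = Pow(Add(10, Mul(2, Y)), -1) (Function('X')(Y) = Pow(Add(Y, Add(8, Y, 2)), -1) = Pow(Add(Y, Add(10, Y)), -1) = Pow(Add(10, Mul(2, Y)), -1))
Add(Mul(Function('P')(-119), Pow(Function('X')(Function('t')(11, Add(2, -3))), -1)), Mul(-43204, Pow(-41805, -1))) = Add(Mul(-119, Pow(Mul(Rational(1, 2), Pow(Add(5, Rational(7, 2)), -1)), -1)), Mul(-43204, Pow(-41805, -1))) = Add(Mul(-119, Pow(Mul(Rational(1, 2), Pow(Rational(17, 2), -1)), -1)), Mul(-43204, Rational(-1, 41805))) = Add(Mul(-119, Pow(Mul(Rational(1, 2), Rational(2, 17)), -1)), Rational(43204, 41805)) = Add(Mul(-119, Pow(Rational(1, 17), -1)), Rational(43204, 41805)) = Add(Mul(-119, 17), Rational(43204, 41805)) = Add(-2023, Rational(43204, 41805)) = Rational(-84528311, 41805)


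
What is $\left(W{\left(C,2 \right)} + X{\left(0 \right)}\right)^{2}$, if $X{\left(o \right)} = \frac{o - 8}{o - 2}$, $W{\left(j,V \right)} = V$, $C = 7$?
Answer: $36$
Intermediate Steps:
$X{\left(o \right)} = \frac{-8 + o}{-2 + o}$
$\left(W{\left(C,2 \right)} + X{\left(0 \right)}\right)^{2} = \left(2 + \frac{-8 + 0}{-2 + 0}\right)^{2} = \left(2 + \frac{1}{-2} \left(-8\right)\right)^{2} = \left(2 - -4\right)^{2} = \left(2 + 4\right)^{2} = 6^{2} = 36$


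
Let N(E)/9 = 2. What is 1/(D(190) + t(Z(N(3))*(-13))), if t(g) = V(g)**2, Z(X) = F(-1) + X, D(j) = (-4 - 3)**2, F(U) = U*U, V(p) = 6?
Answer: 1/85 ≈ 0.011765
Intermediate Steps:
N(E) = 18 (N(E) = 9*2 = 18)
F(U) = U**2
D(j) = 49 (D(j) = (-7)**2 = 49)
Z(X) = 1 + X (Z(X) = (-1)**2 + X = 1 + X)
t(g) = 36 (t(g) = 6**2 = 36)
1/(D(190) + t(Z(N(3))*(-13))) = 1/(49 + 36) = 1/85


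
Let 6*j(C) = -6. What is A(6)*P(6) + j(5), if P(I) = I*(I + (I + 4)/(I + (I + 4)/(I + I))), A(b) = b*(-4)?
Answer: -44105/41 ≈ -1075.7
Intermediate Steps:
j(C) = -1 (j(C) = (⅙)*(-6) = -1)
A(b) = -4*b
P(I) = I*(I + (4 + I)/(I + (4 + I)/(2*I))) (P(I) = I*(I + (4 + I)/(I + (4 + I)/((2*I)))) = I*(I + (4 + I)/(I + (4 + I)*(1/(2*I)))) = I*(I + (4 + I)/(I + (4 + I)/(2*I))))
A(6)*P(6) + j(5) = (-4*6)*(6²*(12 + 2*6² + 3*6)/(4 + 6 + 2*6²)) - 1 = -864*(12 + 2*36 + 18)/(4 + 6 + 2*36) - 1 = -864*(12 + 72 + 18)/(4 + 6 + 72) - 1 = -864*102/82 - 1 = -24*1836/41 - 1 = -44064/41 - 1 = -44105/41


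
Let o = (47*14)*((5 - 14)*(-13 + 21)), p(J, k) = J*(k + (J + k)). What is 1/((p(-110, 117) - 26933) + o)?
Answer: -1/87949 ≈ -1.1370e-5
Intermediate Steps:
p(J, k) = J*(J + 2*k)
o = -47376 (o = 658*(-9*8) = 658*(-72) = -47376)
1/((p(-110, 117) - 26933) + o) = 1/((-110*(-110 + 2*117) - 26933) - 47376) = 1/((-110*(-110 + 234) - 26933) - 47376) = 1/((-110*124 - 26933) - 47376) = 1/((-13640 - 26933) - 47376) = 1/(-40573 - 47376) = 1/(-87949) = -1/87949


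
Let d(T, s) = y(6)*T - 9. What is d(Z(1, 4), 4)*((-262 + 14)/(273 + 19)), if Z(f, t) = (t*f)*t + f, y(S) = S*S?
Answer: -37386/73 ≈ -512.14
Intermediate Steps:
y(S) = S²
Z(f, t) = f + f*t² (Z(f, t) = (f*t)*t + f = f*t² + f = f + f*t²)
d(T, s) = -9 + 36*T (d(T, s) = 6²*T - 9 = 36*T - 9 = -9 + 36*T)
d(Z(1, 4), 4)*((-262 + 14)/(273 + 19)) = (-9 + 36*(1*(1 + 4²)))*((-262 + 14)/(273 + 19)) = (-9 + 36*(1*(1 + 16)))*(-248/292) = (-9 + 36*(1*17))*(-248*1/292) = (-9 + 36*17)*(-62/73) = (-9 + 612)*(-62/73) = 603*(-62/73) = -37386/73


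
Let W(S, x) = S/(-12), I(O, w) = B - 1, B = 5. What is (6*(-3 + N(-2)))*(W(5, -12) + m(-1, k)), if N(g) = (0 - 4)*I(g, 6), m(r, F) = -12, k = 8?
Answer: 2831/2 ≈ 1415.5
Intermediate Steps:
I(O, w) = 4 (I(O, w) = 5 - 1 = 4)
N(g) = -16 (N(g) = (0 - 4)*4 = -4*4 = -16)
W(S, x) = -S/12 (W(S, x) = S*(-1/12) = -S/12)
(6*(-3 + N(-2)))*(W(5, -12) + m(-1, k)) = (6*(-3 - 16))*(-1/12*5 - 12) = (6*(-19))*(-5/12 - 12) = -114*(-149/12) = 2831/2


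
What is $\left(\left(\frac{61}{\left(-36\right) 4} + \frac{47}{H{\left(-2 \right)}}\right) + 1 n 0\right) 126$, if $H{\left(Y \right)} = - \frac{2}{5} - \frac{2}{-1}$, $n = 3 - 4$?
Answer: $\frac{29183}{8} \approx 3647.9$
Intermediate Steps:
$n = -1$ ($n = 3 - 4 = -1$)
$H{\left(Y \right)} = \frac{8}{5}$ ($H{\left(Y \right)} = \left(-2\right) \frac{1}{5} - -2 = - \frac{2}{5} + 2 = \frac{8}{5}$)
$\left(\left(\frac{61}{\left(-36\right) 4} + \frac{47}{H{\left(-2 \right)}}\right) + 1 n 0\right) 126 = \left(\left(\frac{61}{\left(-36\right) 4} + \frac{47}{\frac{8}{5}}\right) + 1 \left(-1\right) 0\right) 126 = \left(\left(\frac{61}{-144} + 47 \cdot \frac{5}{8}\right) - 0\right) 126 = \left(\left(61 \left(- \frac{1}{144}\right) + \frac{235}{8}\right) + 0\right) 126 = \left(\left(- \frac{61}{144} + \frac{235}{8}\right) + 0\right) 126 = \left(\frac{4169}{144} + 0\right) 126 = \frac{4169}{144} \cdot 126 = \frac{29183}{8}$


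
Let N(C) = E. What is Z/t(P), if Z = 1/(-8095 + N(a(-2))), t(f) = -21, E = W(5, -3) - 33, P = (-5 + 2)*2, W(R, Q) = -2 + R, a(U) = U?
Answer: 1/170625 ≈ 5.8608e-6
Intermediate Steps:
P = -6 (P = -3*2 = -6)
E = -30 (E = (-2 + 5) - 33 = 3 - 33 = -30)
N(C) = -30
Z = -1/8125 (Z = 1/(-8095 - 30) = 1/(-8125) = -1/8125 ≈ -0.00012308)
Z/t(P) = -1/8125/(-21) = -1/8125*(-1/21) = 1/170625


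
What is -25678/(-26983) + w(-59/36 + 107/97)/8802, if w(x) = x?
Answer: 789203518759/829365246072 ≈ 0.95158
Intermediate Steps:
-25678/(-26983) + w(-59/36 + 107/97)/8802 = -25678/(-26983) + (-59/36 + 107/97)/8802 = -25678*(-1/26983) + (-59*1/36 + 107*(1/97))*(1/8802) = 25678/26983 + (-59/36 + 107/97)*(1/8802) = 25678/26983 - 1871/3492*1/8802 = 25678/26983 - 1871/30736584 = 789203518759/829365246072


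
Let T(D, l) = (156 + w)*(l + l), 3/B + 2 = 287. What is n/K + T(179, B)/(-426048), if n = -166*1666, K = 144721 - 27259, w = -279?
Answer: -932787793309/396185230560 ≈ -2.3544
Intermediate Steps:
B = 1/95 (B = 3/(-2 + 287) = 3/285 = 3*(1/285) = 1/95 ≈ 0.010526)
T(D, l) = -246*l (T(D, l) = (156 - 279)*(l + l) = -246*l)
K = 117462
n = -276556
n/K + T(179, B)/(-426048) = -276556/117462 - 246*1/95/(-426048) = -276556*1/117462 - 246/95*(-1/426048) = -138278/58731 + 41/6745760 = -932787793309/396185230560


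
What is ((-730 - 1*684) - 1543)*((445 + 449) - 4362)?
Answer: 10254876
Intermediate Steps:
((-730 - 1*684) - 1543)*((445 + 449) - 4362) = ((-730 - 684) - 1543)*(894 - 4362) = (-1414 - 1543)*(-3468) = -2957*(-3468) = 10254876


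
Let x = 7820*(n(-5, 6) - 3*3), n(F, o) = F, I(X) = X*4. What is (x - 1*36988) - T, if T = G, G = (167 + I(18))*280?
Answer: -213388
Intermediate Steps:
I(X) = 4*X
x = -109480 (x = 7820*(-5 - 3*3) = 7820*(-5 - 9) = 7820*(-14) = -109480)
G = 66920 (G = (167 + 4*18)*280 = (167 + 72)*280 = 239*280 = 66920)
T = 66920
(x - 1*36988) - T = (-109480 - 1*36988) - 1*66920 = (-109480 - 36988) - 66920 = -146468 - 66920 = -213388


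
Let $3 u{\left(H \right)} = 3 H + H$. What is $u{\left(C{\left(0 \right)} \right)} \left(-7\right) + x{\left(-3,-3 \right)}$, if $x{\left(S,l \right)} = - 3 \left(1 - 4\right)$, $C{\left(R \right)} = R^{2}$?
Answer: $9$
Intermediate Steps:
$u{\left(H \right)} = \frac{4 H}{3}$ ($u{\left(H \right)} = \frac{3 H + H}{3} = \frac{4 H}{3}$)
$x{\left(S,l \right)} = 9$ ($x{\left(S,l \right)} = \left(-3\right) \left(-3\right) = 9$)
$u{\left(C{\left(0 \right)} \right)} \left(-7\right) + x{\left(-3,-3 \right)} = \frac{4 \cdot 0^{2}}{3} \left(-7\right) + 9 = \frac{4}{3} \cdot 0 \left(-7\right) + 9 = 0 \left(-7\right) + 9 = 0 + 9 = 9$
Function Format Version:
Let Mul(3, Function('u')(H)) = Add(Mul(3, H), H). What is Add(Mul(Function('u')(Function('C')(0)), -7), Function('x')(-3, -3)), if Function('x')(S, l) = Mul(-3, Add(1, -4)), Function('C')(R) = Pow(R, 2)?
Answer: 9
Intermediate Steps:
Function('u')(H) = Mul(Rational(4, 3), H) (Function('u')(H) = Mul(Rational(1, 3), Add(Mul(3, H), H)) = Mul(Rational(1, 3), Mul(4, H)) = Mul(Rational(4, 3), H))
Function('x')(S, l) = 9 (Function('x')(S, l) = Mul(-3, -3) = 9)
Add(Mul(Function('u')(Function('C')(0)), -7), Function('x')(-3, -3)) = Add(Mul(Mul(Rational(4, 3), Pow(0, 2)), -7), 9) = Add(Mul(Mul(Rational(4, 3), 0), -7), 9) = Add(Mul(0, -7), 9) = Add(0, 9) = 9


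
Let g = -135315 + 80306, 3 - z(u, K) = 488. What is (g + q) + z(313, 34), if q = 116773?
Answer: 61279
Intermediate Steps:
z(u, K) = -485 (z(u, K) = 3 - 1*488 = 3 - 488 = -485)
g = -55009
(g + q) + z(313, 34) = (-55009 + 116773) - 485 = 61764 - 485 = 61279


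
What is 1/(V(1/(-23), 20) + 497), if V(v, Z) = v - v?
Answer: 1/497 ≈ 0.0020121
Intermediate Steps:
V(v, Z) = 0
1/(V(1/(-23), 20) + 497) = 1/(0 + 497) = 1/497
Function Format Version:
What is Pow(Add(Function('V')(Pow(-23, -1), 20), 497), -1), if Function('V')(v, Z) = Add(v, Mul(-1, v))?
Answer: Rational(1, 497) ≈ 0.0020121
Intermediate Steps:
Function('V')(v, Z) = 0
Pow(Add(Function('V')(Pow(-23, -1), 20), 497), -1) = Pow(Add(0, 497), -1) = Pow(497, -1) = Rational(1, 497)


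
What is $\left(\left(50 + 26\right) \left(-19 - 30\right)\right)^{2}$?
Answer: $13868176$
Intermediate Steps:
$\left(\left(50 + 26\right) \left(-19 - 30\right)\right)^{2} = \left(76 \left(-19 - 30\right)\right)^{2} = \left(76 \left(-49\right)\right)^{2} = \left(-3724\right)^{2} = 13868176$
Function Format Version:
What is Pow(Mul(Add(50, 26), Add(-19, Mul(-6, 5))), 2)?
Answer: 13868176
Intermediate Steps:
Pow(Mul(Add(50, 26), Add(-19, Mul(-6, 5))), 2) = Pow(Mul(76, Add(-19, -30)), 2) = Pow(Mul(76, -49), 2) = Pow(-3724, 2) = 13868176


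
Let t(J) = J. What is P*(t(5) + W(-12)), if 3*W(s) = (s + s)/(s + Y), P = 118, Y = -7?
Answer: 12154/19 ≈ 639.68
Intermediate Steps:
W(s) = 2*s/(3*(-7 + s)) (W(s) = ((s + s)/(s - 7))/3 = ((2*s)/(-7 + s))/3 = (2*s/(-7 + s))/3 = 2*s/(3*(-7 + s)))
P*(t(5) + W(-12)) = 118*(5 + (⅔)*(-12)/(-7 - 12)) = 118*(5 + (⅔)*(-12)/(-19)) = 118*(5 + (⅔)*(-12)*(-1/19)) = 118*(5 + 8/19) = 118*(103/19) = 12154/19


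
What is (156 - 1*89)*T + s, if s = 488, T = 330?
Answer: 22598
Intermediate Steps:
(156 - 1*89)*T + s = (156 - 1*89)*330 + 488 = (156 - 89)*330 + 488 = 67*330 + 488 = 22110 + 488 = 22598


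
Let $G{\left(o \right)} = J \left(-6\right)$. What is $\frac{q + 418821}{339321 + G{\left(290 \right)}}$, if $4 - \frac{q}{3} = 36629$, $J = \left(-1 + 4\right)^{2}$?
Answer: $\frac{102982}{113089} \approx 0.91063$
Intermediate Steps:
$J = 9$ ($J = 3^{2} = 9$)
$q = -109875$ ($q = 12 - 109887 = -109875$)
$G{\left(o \right)} = -54$ ($G{\left(o \right)} = 9 \left(-6\right) = -54$)
$\frac{q + 418821}{339321 + G{\left(290 \right)}} = \frac{-109875 + 418821}{339321 - 54} = \frac{308946}{339267} = 308946 \cdot \frac{1}{339267} = \frac{102982}{113089}$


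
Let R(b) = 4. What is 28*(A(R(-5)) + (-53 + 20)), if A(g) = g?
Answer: -812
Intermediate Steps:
28*(A(R(-5)) + (-53 + 20)) = 28*(4 + (-53 + 20)) = 28*(4 - 33) = 28*(-29) = -812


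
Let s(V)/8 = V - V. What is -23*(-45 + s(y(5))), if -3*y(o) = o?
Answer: 1035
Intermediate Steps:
y(o) = -o/3
s(V) = 0 (s(V) = 8*(V - V) = 8*0 = 0)
-23*(-45 + s(y(5))) = -23*(-45 + 0) = -23*(-45) = 1035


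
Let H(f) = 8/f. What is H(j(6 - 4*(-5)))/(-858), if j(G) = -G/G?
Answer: 4/429 ≈ 0.0093240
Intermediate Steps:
j(G) = -1 (j(G) = -1*1 = -1)
H(j(6 - 4*(-5)))/(-858) = (8/(-1))/(-858) = (8*(-1))*(-1/858) = -8*(-1/858) = 4/429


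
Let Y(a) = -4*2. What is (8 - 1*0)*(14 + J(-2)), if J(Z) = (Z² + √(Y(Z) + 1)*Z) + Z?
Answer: 128 - 16*I*√7 ≈ 128.0 - 42.332*I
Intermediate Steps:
Y(a) = -8
J(Z) = Z + Z² + I*Z*√7 (J(Z) = (Z² + √(-8 + 1)*Z) + Z = (Z² + √(-7)*Z) + Z = (Z² + (I*√7)*Z) + Z = (Z² + I*Z*√7) + Z = Z + Z² + I*Z*√7)
(8 - 1*0)*(14 + J(-2)) = (8 - 1*0)*(14 - 2*(1 - 2 + I*√7)) = (8 + 0)*(14 - 2*(-1 + I*√7)) = 8*(14 + (2 - 2*I*√7)) = 8*(16 - 2*I*√7) = 128 - 16*I*√7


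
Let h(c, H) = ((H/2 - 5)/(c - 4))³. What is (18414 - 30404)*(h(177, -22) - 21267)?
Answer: 1320272993304650/5177717 ≈ 2.5499e+8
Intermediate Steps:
h(c, H) = (-5 + H/2)³/(-4 + c)³ (h(c, H) = ((H*(½) - 5)/(-4 + c))³ = ((H/2 - 5)/(-4 + c))³ = ((-5 + H/2)/(-4 + c))³ = (-5 + H/2)³/(-4 + c)³)
(18414 - 30404)*(h(177, -22) - 21267) = (18414 - 30404)*((-10 - 22)³/(8*(-4 + 177)³) - 21267) = -11990*((⅛)*(-32)³/173³ - 21267) = -11990*((⅛)*(-32768)*(1/5177717) - 21267) = -11990*(-4096/5177717 - 21267) = -11990*(-110114511535/5177717) = 1320272993304650/5177717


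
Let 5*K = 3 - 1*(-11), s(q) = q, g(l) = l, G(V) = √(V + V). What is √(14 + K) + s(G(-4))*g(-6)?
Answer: 2*√105/5 - 12*I*√2 ≈ 4.0988 - 16.971*I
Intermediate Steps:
G(V) = √2*√V (G(V) = √(2*V) = √2*√V)
K = 14/5 (K = (3 - 1*(-11))/5 = (3 + 11)/5 = (⅕)*14 = 14/5 ≈ 2.8000)
√(14 + K) + s(G(-4))*g(-6) = √(14 + 14/5) + (√2*√(-4))*(-6) = √(84/5) + (√2*(2*I))*(-6) = 2*√105/5 + (2*I*√2)*(-6) = 2*√105/5 - 12*I*√2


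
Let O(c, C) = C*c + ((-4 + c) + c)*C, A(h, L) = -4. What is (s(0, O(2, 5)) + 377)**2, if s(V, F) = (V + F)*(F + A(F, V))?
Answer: 190969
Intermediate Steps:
O(c, C) = C*c + C*(-4 + 2*c) (O(c, C) = C*c + (-4 + 2*c)*C = C*c + C*(-4 + 2*c))
s(V, F) = (-4 + F)*(F + V) (s(V, F) = (V + F)*(F - 4) = (F + V)*(-4 + F) = (-4 + F)*(F + V))
(s(0, O(2, 5)) + 377)**2 = (((5*(-4 + 3*2))**2 - 20*(-4 + 3*2) - 4*0 + (5*(-4 + 3*2))*0) + 377)**2 = (((5*(-4 + 6))**2 - 20*(-4 + 6) + 0 + (5*(-4 + 6))*0) + 377)**2 = (((5*2)**2 - 20*2 + 0 + (5*2)*0) + 377)**2 = ((10**2 - 4*10 + 0 + 10*0) + 377)**2 = ((100 - 40 + 0 + 0) + 377)**2 = (60 + 377)**2 = 437**2 = 190969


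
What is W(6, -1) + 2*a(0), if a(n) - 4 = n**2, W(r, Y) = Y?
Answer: 7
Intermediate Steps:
a(n) = 4 + n**2
W(6, -1) + 2*a(0) = -1 + 2*(4 + 0**2) = -1 + 2*(4 + 0) = -1 + 2*4 = -1 + 8 = 7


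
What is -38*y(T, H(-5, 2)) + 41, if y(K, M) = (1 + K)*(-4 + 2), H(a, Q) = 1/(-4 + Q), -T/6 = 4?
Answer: -1707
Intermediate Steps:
T = -24 (T = -6*4 = -24)
y(K, M) = -2 - 2*K (y(K, M) = (1 + K)*(-2) = -2 - 2*K)
-38*y(T, H(-5, 2)) + 41 = -38*(-2 - 2*(-24)) + 41 = -38*(-2 + 48) + 41 = -38*46 + 41 = -1748 + 41 = -1707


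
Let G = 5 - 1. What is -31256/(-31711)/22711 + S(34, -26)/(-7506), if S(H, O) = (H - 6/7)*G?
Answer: -333346347368/18920072635191 ≈ -0.017619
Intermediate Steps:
G = 4
S(H, O) = -24/7 + 4*H (S(H, O) = (H - 6/7)*4 = (-6/7 + H)*4 = -24/7 + 4*H)
-31256/(-31711)/22711 + S(34, -26)/(-7506) = -31256/(-31711)/22711 + (-24/7 + 4*34)/(-7506) = -31256*(-1/31711)*(1/22711) + (-24/7 + 136)*(-1/7506) = (31256/31711)*(1/22711) + (928/7)*(-1/7506) = 31256/720188521 - 464/26271 = -333346347368/18920072635191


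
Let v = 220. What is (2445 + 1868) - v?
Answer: 4093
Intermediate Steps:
(2445 + 1868) - v = (2445 + 1868) - 1*220 = 4313 - 220 = 4093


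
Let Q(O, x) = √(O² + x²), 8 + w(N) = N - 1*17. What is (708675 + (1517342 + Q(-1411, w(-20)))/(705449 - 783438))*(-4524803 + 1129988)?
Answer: -187622385448646895/77989 + 3394815*√1992946/77989 ≈ -2.4058e+12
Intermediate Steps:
w(N) = -25 + N (w(N) = -8 + (N - 1*17) = -8 + (N - 17) = -8 + (-17 + N) = -25 + N)
(708675 + (1517342 + Q(-1411, w(-20)))/(705449 - 783438))*(-4524803 + 1129988) = (708675 + (1517342 + √((-1411)² + (-25 - 20)²))/(705449 - 783438))*(-4524803 + 1129988) = (708675 + (1517342 + √(1990921 + (-45)²))/(-77989))*(-3394815) = (708675 + (1517342 + √(1990921 + 2025))*(-1/77989))*(-3394815) = (708675 + (1517342 + √1992946)*(-1/77989))*(-3394815) = (708675 + (-1517342/77989 - √1992946/77989))*(-3394815) = (55267337233/77989 - √1992946/77989)*(-3394815) = -187622385448646895/77989 + 3394815*√1992946/77989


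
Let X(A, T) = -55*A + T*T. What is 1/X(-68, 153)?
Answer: 1/27149 ≈ 3.6834e-5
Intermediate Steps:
X(A, T) = T² - 55*A (X(A, T) = -55*A + T² = T² - 55*A)
1/X(-68, 153) = 1/(153² - 55*(-68)) = 1/(23409 + 3740) = 1/27149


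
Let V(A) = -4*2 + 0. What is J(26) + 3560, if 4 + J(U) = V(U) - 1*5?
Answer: 3543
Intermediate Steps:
V(A) = -8 (V(A) = -8 + 0 = -8)
J(U) = -17 (J(U) = -4 + (-8 - 1*5) = -4 + (-8 - 5) = -4 - 13 = -17)
J(26) + 3560 = -17 + 3560 = 3543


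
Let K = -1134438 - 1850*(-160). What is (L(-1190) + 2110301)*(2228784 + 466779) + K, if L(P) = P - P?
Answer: 5688448456025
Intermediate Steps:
L(P) = 0
K = -838438 (K = -1134438 + 296000 = -838438)
(L(-1190) + 2110301)*(2228784 + 466779) + K = (0 + 2110301)*(2228784 + 466779) - 838438 = 2110301*2695563 - 838438 = 5688449294463 - 838438 = 5688448456025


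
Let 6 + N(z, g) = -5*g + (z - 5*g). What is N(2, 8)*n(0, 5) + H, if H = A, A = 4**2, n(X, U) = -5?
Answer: 436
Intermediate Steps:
A = 16
N(z, g) = -6 + z - 10*g (N(z, g) = -6 + (-5*g + (z - 5*g)) = -6 + (z - 10*g) = -6 + z - 10*g)
H = 16
N(2, 8)*n(0, 5) + H = (-6 + 2 - 10*8)*(-5) + 16 = (-6 + 2 - 80)*(-5) + 16 = -84*(-5) + 16 = 420 + 16 = 436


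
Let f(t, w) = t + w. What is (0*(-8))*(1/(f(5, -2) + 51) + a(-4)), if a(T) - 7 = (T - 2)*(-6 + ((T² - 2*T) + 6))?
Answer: 0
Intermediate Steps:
a(T) = 7 + (-2 + T)*(T² - 2*T) (a(T) = 7 + (T - 2)*(-6 + ((T² - 2*T) + 6)) = 7 + (-2 + T)*(-6 + (6 + T² - 2*T)) = 7 + (-2 + T)*(T² - 2*T))
(0*(-8))*(1/(f(5, -2) + 51) + a(-4)) = (0*(-8))*(1/((5 - 2) + 51) + (7 + (-4)³ - 4*(-4)² + 4*(-4))) = 0*(1/(3 + 51) + (7 - 64 - 4*16 - 16)) = 0*(1/54 + (7 - 64 - 64 - 16)) = 0*(1/54 - 137) = 0*(-7397/54) = 0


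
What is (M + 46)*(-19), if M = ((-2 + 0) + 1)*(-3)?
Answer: -931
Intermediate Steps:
M = 3 (M = (-2 + 1)*(-3) = -1*(-3) = 3)
(M + 46)*(-19) = (3 + 46)*(-19) = 49*(-19) = -931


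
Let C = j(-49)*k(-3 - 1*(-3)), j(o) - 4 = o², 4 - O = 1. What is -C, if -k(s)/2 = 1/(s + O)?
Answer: 4810/3 ≈ 1603.3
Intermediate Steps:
O = 3 (O = 4 - 1*1 = 4 - 1 = 3)
j(o) = 4 + o²
k(s) = -2/(3 + s) (k(s) = -2/(s + 3) = -2/(3 + s))
C = -4810/3 (C = (4 + (-49)²)*(-2/(3 + (-3 - 1*(-3)))) = (4 + 2401)*(-2/(3 + (-3 + 3))) = 2405*(-2/(3 + 0)) = 2405*(-2/3) = 2405*(-2*⅓) = 2405*(-⅔) = -4810/3 ≈ -1603.3)
-C = -1*(-4810/3) = 4810/3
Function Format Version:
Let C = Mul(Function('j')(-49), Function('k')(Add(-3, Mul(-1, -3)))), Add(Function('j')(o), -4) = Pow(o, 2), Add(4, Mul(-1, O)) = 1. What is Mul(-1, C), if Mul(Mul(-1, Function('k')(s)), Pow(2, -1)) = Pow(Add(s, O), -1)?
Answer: Rational(4810, 3) ≈ 1603.3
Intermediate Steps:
O = 3 (O = Add(4, Mul(-1, 1)) = Add(4, -1) = 3)
Function('j')(o) = Add(4, Pow(o, 2))
Function('k')(s) = Mul(-2, Pow(Add(3, s), -1)) (Function('k')(s) = Mul(-2, Pow(Add(s, 3), -1)) = Mul(-2, Pow(Add(3, s), -1)))
C = Rational(-4810, 3) (C = Mul(Add(4, Pow(-49, 2)), Mul(-2, Pow(Add(3, Add(-3, Mul(-1, -3))), -1))) = Mul(Add(4, 2401), Mul(-2, Pow(Add(3, Add(-3, 3)), -1))) = Mul(2405, Mul(-2, Pow(Add(3, 0), -1))) = Mul(2405, Mul(-2, Pow(3, -1))) = Mul(2405, Mul(-2, Rational(1, 3))) = Mul(2405, Rational(-2, 3)) = Rational(-4810, 3) ≈ -1603.3)
Mul(-1, C) = Mul(-1, Rational(-4810, 3)) = Rational(4810, 3)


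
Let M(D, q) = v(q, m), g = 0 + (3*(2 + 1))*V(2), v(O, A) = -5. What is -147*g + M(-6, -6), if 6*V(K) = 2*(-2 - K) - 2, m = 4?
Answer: 2200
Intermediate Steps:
V(K) = -1 - K/3 (V(K) = (2*(-2 - K) - 2)/6 = ((-4 - 2*K) - 2)/6 = (-6 - 2*K)/6 = -1 - K/3)
g = -15 (g = 0 + (3*(2 + 1))*(-1 - ⅓*2) = 0 + (3*3)*(-1 - ⅔) = 0 + 9*(-5/3) = 0 - 15 = -15)
M(D, q) = -5
-147*g + M(-6, -6) = -147*(-15) - 5 = 2205 - 5 = 2200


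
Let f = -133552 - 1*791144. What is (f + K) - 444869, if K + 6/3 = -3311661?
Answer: -4681228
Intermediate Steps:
K = -3311663 (K = -2 - 3311661 = -3311663)
f = -924696 (f = -133552 - 791144 = -924696)
(f + K) - 444869 = (-924696 - 3311663) - 444869 = -4236359 - 444869 = -4681228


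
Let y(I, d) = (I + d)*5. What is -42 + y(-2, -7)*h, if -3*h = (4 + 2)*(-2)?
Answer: -222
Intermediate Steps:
y(I, d) = 5*I + 5*d
h = 4 (h = -(4 + 2)*(-2)/3 = -2*(-2) = -1/3*(-12) = 4)
-42 + y(-2, -7)*h = -42 + (5*(-2) + 5*(-7))*4 = -42 + (-10 - 35)*4 = -42 - 45*4 = -42 - 180 = -222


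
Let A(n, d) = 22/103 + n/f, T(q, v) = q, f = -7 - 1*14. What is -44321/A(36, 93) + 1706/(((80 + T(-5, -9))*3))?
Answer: 7191820117/243450 ≈ 29541.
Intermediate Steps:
f = -21 (f = -7 - 14 = -21)
A(n, d) = 22/103 - n/21 (A(n, d) = 22/103 + n/(-21) = 22*(1/103) + n*(-1/21) = 22/103 - n/21)
-44321/A(36, 93) + 1706/(((80 + T(-5, -9))*3)) = -44321/(22/103 - 1/21*36) + 1706/(((80 - 5)*3)) = -44321/(22/103 - 12/7) + 1706/((75*3)) = -44321/(-1082/721) + 1706/225 = -44321*(-721/1082) + 1706*(1/225) = 31955441/1082 + 1706/225 = 7191820117/243450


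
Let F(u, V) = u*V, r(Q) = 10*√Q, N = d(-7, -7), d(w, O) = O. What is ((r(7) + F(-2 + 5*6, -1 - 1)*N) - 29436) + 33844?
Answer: 4800 + 10*√7 ≈ 4826.5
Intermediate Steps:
N = -7
F(u, V) = V*u
((r(7) + F(-2 + 5*6, -1 - 1)*N) - 29436) + 33844 = ((10*√7 + ((-1 - 1)*(-2 + 5*6))*(-7)) - 29436) + 33844 = ((10*√7 - 2*(-2 + 30)*(-7)) - 29436) + 33844 = ((10*√7 - 2*28*(-7)) - 29436) + 33844 = ((10*√7 - 56*(-7)) - 29436) + 33844 = ((10*√7 + 392) - 29436) + 33844 = ((392 + 10*√7) - 29436) + 33844 = (-29044 + 10*√7) + 33844 = 4800 + 10*√7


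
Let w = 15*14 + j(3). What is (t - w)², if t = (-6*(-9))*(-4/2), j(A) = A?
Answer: 103041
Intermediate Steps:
w = 213 (w = 15*14 + 3 = 210 + 3 = 213)
t = -108 (t = 54*(-4*½) = 54*(-2) = -108)
(t - w)² = (-108 - 1*213)² = (-108 - 213)² = (-321)² = 103041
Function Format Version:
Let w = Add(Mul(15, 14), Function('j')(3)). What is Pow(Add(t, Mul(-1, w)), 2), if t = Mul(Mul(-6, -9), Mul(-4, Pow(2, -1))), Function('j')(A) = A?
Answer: 103041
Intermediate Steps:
w = 213 (w = Add(Mul(15, 14), 3) = Add(210, 3) = 213)
t = -108 (t = Mul(54, Mul(-4, Rational(1, 2))) = Mul(54, -2) = -108)
Pow(Add(t, Mul(-1, w)), 2) = Pow(Add(-108, Mul(-1, 213)), 2) = Pow(Add(-108, -213), 2) = Pow(-321, 2) = 103041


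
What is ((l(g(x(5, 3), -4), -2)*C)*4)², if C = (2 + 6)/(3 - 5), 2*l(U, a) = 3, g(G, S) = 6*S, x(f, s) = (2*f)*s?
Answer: 576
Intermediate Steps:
x(f, s) = 2*f*s
l(U, a) = 3/2 (l(U, a) = (½)*3 = 3/2)
C = -4 (C = 8/(-2) = 8*(-½) = -4)
((l(g(x(5, 3), -4), -2)*C)*4)² = (((3/2)*(-4))*4)² = (-6*4)² = (-24)² = 576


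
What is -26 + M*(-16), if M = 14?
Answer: -250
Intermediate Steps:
-26 + M*(-16) = -26 + 14*(-16) = -26 - 224 = -250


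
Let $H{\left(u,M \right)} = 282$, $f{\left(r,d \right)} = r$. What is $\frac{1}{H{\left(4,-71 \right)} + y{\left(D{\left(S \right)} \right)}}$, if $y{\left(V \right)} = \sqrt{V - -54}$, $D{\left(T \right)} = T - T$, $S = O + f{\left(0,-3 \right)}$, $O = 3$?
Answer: $\frac{47}{13245} - \frac{\sqrt{6}}{26490} \approx 0.003456$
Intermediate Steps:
$S = 3$ ($S = 3 + 0 = 3$)
$D{\left(T \right)} = 0$
$y{\left(V \right)} = \sqrt{54 + V}$ ($y{\left(V \right)} = \sqrt{V + 54} = \sqrt{54 + V}$)
$\frac{1}{H{\left(4,-71 \right)} + y{\left(D{\left(S \right)} \right)}} = \frac{1}{282 + \sqrt{54 + 0}} = \frac{1}{282 + \sqrt{54}} = \frac{1}{282 + 3 \sqrt{6}}$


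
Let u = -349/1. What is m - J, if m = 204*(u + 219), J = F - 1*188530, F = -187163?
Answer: 349173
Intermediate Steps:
u = -349 (u = -349*1 = -349)
J = -375693 (J = -187163 - 1*188530 = -187163 - 188530 = -375693)
m = -26520 (m = 204*(-349 + 219) = 204*(-130) = -26520)
m - J = -26520 - 1*(-375693) = -26520 + 375693 = 349173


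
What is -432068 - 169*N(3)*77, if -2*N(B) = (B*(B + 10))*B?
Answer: 658385/2 ≈ 3.2919e+5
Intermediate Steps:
N(B) = -B**2*(10 + B)/2 (N(B) = -B*(B + 10)*B/2 = -B*(10 + B)*B/2 = -B**2*(10 + B)/2)
-432068 - 169*N(3)*77 = -432068 - 169*((1/2)*3**2*(-10 - 1*3))*77 = -432068 - 169*((1/2)*9*(-10 - 3))*77 = -432068 - 169*((1/2)*9*(-13))*77 = -432068 - 169*(-117/2)*77 = -432068 - (-19773)*77/2 = -432068 - 1*(-1522521/2) = -432068 + 1522521/2 = 658385/2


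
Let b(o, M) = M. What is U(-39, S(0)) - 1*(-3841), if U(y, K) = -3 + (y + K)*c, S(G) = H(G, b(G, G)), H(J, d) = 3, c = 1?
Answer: 3802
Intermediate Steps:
S(G) = 3
U(y, K) = -3 + K + y (U(y, K) = -3 + (y + K)*1 = -3 + (K + y)*1 = -3 + (K + y) = -3 + K + y)
U(-39, S(0)) - 1*(-3841) = (-3 + 3 - 39) - 1*(-3841) = -39 + 3841 = 3802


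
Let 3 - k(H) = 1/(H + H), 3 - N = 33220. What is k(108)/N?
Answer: -647/7174872 ≈ -9.0176e-5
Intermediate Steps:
N = -33217 (N = 3 - 1*33220 = 3 - 33220 = -33217)
k(H) = 3 - 1/(2*H) (k(H) = 3 - 1/(H + H) = 3 - 1/(2*H))
k(108)/N = (3 - 1/2/108)/(-33217) = (3 - 1/2*1/108)*(-1/33217) = (3 - 1/216)*(-1/33217) = (647/216)*(-1/33217) = -647/7174872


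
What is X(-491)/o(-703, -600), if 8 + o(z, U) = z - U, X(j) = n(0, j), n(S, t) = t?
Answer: 491/111 ≈ 4.4234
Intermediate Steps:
X(j) = j
o(z, U) = -8 + z - U (o(z, U) = -8 + (z - U) = -8 + z - U)
X(-491)/o(-703, -600) = -491/(-8 - 703 - 1*(-600)) = -491/(-8 - 703 + 600) = -491/(-111) = -491*(-1/111) = 491/111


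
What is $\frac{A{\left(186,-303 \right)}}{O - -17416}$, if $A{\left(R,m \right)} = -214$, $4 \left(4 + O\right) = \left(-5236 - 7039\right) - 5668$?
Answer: $- \frac{856}{51705} \approx -0.016555$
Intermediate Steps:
$O = - \frac{17959}{4}$ ($O = -4 + \frac{\left(-5236 - 7039\right) - 5668}{4} = -4 + \frac{-12275 - 5668}{4} = -4 + \frac{1}{4} \left(-17943\right) = -4 - \frac{17943}{4} = - \frac{17959}{4} \approx -4489.8$)
$\frac{A{\left(186,-303 \right)}}{O - -17416} = - \frac{214}{- \frac{17959}{4} - -17416} = - \frac{214}{- \frac{17959}{4} + 17416} = - \frac{214}{\frac{51705}{4}} = \left(-214\right) \frac{4}{51705} = - \frac{856}{51705}$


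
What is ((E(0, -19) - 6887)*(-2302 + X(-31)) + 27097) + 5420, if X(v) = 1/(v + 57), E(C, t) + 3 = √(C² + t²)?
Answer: 412081663/26 ≈ 1.5849e+7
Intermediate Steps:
E(C, t) = -3 + √(C² + t²)
X(v) = 1/(57 + v)
((E(0, -19) - 6887)*(-2302 + X(-31)) + 27097) + 5420 = (((-3 + √(0² + (-19)²)) - 6887)*(-2302 + 1/(57 - 31)) + 27097) + 5420 = (((-3 + √(0 + 361)) - 6887)*(-2302 + 1/26) + 27097) + 5420 = (((-3 + √361) - 6887)*(-2302 + 1/26) + 27097) + 5420 = (((-3 + 19) - 6887)*(-59851/26) + 27097) + 5420 = ((16 - 6887)*(-59851/26) + 27097) + 5420 = (-6871*(-59851/26) + 27097) + 5420 = (411236221/26 + 27097) + 5420 = 411940743/26 + 5420 = 412081663/26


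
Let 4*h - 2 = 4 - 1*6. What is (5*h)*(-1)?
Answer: 0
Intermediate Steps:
h = 0 (h = 1/2 + (4 - 1*6)/4 = 1/2 + (4 - 6)/4 = 1/2 + (1/4)*(-2) = 1/2 - 1/2 = 0)
(5*h)*(-1) = (5*0)*(-1) = 0*(-1) = 0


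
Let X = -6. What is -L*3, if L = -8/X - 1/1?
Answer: -1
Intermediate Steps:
L = ⅓ (L = -8/(-6) - 1/1 = -8*(-⅙) - 1*1 = 4/3 - 1 = ⅓ ≈ 0.33333)
-L*3 = -1*⅓*3 = -⅓*3 = -1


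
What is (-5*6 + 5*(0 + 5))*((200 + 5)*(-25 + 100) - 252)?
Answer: -75615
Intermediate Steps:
(-5*6 + 5*(0 + 5))*((200 + 5)*(-25 + 100) - 252) = (-30 + 5*5)*(205*75 - 252) = (-30 + 25)*(15375 - 252) = -5*15123 = -75615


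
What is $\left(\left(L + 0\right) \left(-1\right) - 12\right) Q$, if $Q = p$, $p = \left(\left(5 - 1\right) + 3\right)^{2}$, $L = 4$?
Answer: $-784$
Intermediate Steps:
$p = 49$ ($p = \left(4 + 3\right)^{2} = 7^{2} = 49$)
$Q = 49$
$\left(\left(L + 0\right) \left(-1\right) - 12\right) Q = \left(\left(4 + 0\right) \left(-1\right) - 12\right) 49 = \left(4 \left(-1\right) - 12\right) 49 = \left(-4 - 12\right) 49 = \left(-16\right) 49 = -784$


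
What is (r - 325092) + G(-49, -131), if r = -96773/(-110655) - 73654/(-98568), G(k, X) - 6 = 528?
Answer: -196663892306327/605946780 ≈ -3.2456e+5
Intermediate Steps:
G(k, X) = 534 (G(k, X) = 6 + 528 = 534)
r = 982716913/605946780 (r = -96773*(-1/110655) - 73654*(-1/98568) = 96773/110655 + 36827/49284 = 982716913/605946780 ≈ 1.6218)
(r - 325092) + G(-49, -131) = (982716913/605946780 - 325092) + 534 = -196987467886847/605946780 + 534 = -196663892306327/605946780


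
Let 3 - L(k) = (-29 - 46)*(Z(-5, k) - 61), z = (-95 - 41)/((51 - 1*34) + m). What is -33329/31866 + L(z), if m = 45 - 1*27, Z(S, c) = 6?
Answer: -131384981/31866 ≈ -4123.0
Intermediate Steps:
m = 18 (m = 45 - 27 = 18)
z = -136/35 (z = (-95 - 41)/((51 - 1*34) + 18) = -136/((51 - 34) + 18) = -136/(17 + 18) = -136/35 ≈ -3.8857)
L(k) = -4122 (L(k) = 3 - (-29 - 46)*(6 - 61) = 3 - (-75)*(-55) = 3 - 1*4125 = 3 - 4125 = -4122)
-33329/31866 + L(z) = -33329/31866 - 4122 = -131384981/31866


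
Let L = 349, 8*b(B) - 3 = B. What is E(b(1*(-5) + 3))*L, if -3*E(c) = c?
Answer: -349/24 ≈ -14.542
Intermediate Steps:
b(B) = 3/8 + B/8
E(c) = -c/3
E(b(1*(-5) + 3))*L = -(3/8 + (1*(-5) + 3)/8)/3*349 = -(3/8 + (-5 + 3)/8)/3*349 = -(3/8 + (1/8)*(-2))/3*349 = -(3/8 - 1/4)/3*349 = -1/3*1/8*349 = -1/24*349 = -349/24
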